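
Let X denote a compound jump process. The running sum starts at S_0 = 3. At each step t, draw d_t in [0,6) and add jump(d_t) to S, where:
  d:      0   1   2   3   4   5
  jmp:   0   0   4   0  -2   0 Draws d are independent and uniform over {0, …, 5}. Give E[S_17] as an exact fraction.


Outcome values over d=0..5: [0, 0, 4, 0, -2, 0]
Σy = 2, Σy² = 20, M = 6
μ = 2/6 = 1/3,  σ² = 20/6 − (1/3)² = 29/9
E[S_17] = 3 + 17·(1/3) = 26/3

26/3


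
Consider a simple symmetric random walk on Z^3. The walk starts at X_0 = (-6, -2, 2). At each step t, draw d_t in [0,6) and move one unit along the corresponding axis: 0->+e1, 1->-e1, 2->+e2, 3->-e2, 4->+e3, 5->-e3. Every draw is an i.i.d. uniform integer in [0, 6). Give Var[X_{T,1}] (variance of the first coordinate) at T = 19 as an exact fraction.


Outcome values over d=0..5: [1, -1, 0, 0, 0, 0]
Σy = 0, Σy² = 2, M = 6
μ = 0/6 = 0,  σ² = 2/6 − (0)² = 1/3
Independent increments: Var[X_19] = 19·σ² = 19·(1/3) = 19/3

19/3


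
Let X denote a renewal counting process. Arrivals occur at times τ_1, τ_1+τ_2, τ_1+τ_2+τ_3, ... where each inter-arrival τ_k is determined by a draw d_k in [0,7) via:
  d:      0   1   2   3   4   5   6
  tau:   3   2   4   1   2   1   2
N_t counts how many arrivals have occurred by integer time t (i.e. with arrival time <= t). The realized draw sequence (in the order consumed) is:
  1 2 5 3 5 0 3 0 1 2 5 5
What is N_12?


draw d_1=1: τ_1=2, arrival time A_1=2
draw d_2=2: τ_2=4, arrival time A_2=6
draw d_3=5: τ_3=1, arrival time A_3=7
draw d_4=3: τ_4=1, arrival time A_4=8
draw d_5=5: τ_5=1, arrival time A_5=9
draw d_6=0: τ_6=3, arrival time A_6=12
draw d_7=3: τ_7=1, arrival time A_7=13
draw d_8=0: τ_8=3, arrival time A_8=16
draw d_9=1: τ_9=2, arrival time A_9=18
draw d_10=2: τ_10=4, arrival time A_10=22
draw d_11=5: τ_11=1, arrival time A_11=23
draw d_12=5: τ_12=1, arrival time A_12=24
N_t over t=0..12: 0:0 1:0 2:1 3:1 4:1 5:1 6:2 7:3 8:4 9:5 10:5 11:5 12:6

6


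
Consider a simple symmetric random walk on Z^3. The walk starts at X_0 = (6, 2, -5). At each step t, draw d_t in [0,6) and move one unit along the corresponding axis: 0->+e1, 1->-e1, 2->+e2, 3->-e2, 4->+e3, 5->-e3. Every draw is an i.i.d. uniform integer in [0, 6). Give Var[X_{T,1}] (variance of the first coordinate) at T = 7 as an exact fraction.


Outcome values over d=0..5: [1, -1, 0, 0, 0, 0]
Σy = 0, Σy² = 2, M = 6
μ = 0/6 = 0,  σ² = 2/6 − (0)² = 1/3
Independent increments: Var[X_7] = 7·σ² = 7·(1/3) = 7/3

7/3


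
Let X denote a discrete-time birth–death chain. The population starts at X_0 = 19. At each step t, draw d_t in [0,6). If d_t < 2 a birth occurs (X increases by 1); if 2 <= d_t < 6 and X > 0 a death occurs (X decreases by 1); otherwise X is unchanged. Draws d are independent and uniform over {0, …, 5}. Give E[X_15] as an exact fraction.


14

X can drop by at most 1 per step and X_0 = 19 > T = 15, so X_t >= 19 − t >= 4 > 0 for every t <= 15: the floor at 0 (the 'and X > 0' condition) never binds. Hence X_15 = X_0 + Σ_{t<15} Y_t with i.i.d. increments Y_t = y(d_t) ∈ {+1, −1, 0}.
Outcome values over d=0..5: [1, 1, -1, -1, -1, -1]
Σy = -2, Σy² = 6, M = 6
μ = -2/6 = -1/3,  σ² = 6/6 − (-1/3)² = 8/9
E[X_15] = 19 + 15·(-1/3) = 14


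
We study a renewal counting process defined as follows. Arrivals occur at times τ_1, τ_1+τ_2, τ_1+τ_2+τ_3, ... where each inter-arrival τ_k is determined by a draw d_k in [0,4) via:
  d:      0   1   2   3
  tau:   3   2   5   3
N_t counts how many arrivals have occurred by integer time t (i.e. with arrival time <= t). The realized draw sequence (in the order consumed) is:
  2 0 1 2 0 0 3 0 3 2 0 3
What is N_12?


3

draw d_1=2: τ_1=5, arrival time A_1=5
draw d_2=0: τ_2=3, arrival time A_2=8
draw d_3=1: τ_3=2, arrival time A_3=10
draw d_4=2: τ_4=5, arrival time A_4=15
draw d_5=0: τ_5=3, arrival time A_5=18
draw d_6=0: τ_6=3, arrival time A_6=21
draw d_7=3: τ_7=3, arrival time A_7=24
draw d_8=0: τ_8=3, arrival time A_8=27
draw d_9=3: τ_9=3, arrival time A_9=30
draw d_10=2: τ_10=5, arrival time A_10=35
draw d_11=0: τ_11=3, arrival time A_11=38
draw d_12=3: τ_12=3, arrival time A_12=41
N_t over t=0..12: 0:0 1:0 2:0 3:0 4:0 5:1 6:1 7:1 8:2 9:2 10:3 11:3 12:3


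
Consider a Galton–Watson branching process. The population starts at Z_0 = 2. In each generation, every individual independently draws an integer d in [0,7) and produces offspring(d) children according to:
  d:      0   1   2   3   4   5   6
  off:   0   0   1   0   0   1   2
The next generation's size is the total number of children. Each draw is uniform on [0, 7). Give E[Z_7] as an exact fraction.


Outcome values over d=0..6: [0, 0, 1, 0, 0, 1, 2]
Σy = 4, Σy² = 6, M = 7
μ = 4/7 = 4/7,  σ² = 6/7 − (4/7)² = 26/49
E[Z_0] = 2
E[Z_1] = 4/7·E[Z_0] = 8/7
E[Z_2] = 4/7·E[Z_1] = 32/49
E[Z_3] = 4/7·E[Z_2] = 128/343
E[Z_4] = 4/7·E[Z_3] = 512/2401
E[Z_5] = 4/7·E[Z_4] = 2048/16807
E[Z_6] = 4/7·E[Z_5] = 8192/117649
E[Z_7] = 4/7·E[Z_6] = 32768/823543

32768/823543


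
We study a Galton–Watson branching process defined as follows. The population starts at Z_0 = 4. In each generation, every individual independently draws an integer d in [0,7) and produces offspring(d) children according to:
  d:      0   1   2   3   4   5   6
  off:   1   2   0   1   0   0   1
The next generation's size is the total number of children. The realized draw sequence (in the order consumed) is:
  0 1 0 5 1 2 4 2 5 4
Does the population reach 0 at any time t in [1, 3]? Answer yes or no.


yes

gen 0: Z_0=4, draws=[0, 1, 0, 5], offspring=[1, 2, 1, 0], Z_1=4
gen 1: Z_1=4, draws=[1, 2, 4, 2], offspring=[2, 0, 0, 0], Z_2=2
gen 2: Z_2=2, draws=[5, 4], offspring=[0, 0], Z_3=0


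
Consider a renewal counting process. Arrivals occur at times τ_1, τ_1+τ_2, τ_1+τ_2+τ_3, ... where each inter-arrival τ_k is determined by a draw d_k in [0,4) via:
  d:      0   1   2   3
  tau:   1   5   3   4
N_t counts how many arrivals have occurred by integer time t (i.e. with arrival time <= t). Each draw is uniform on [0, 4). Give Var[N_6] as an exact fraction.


9022023/16777216

Inter-arrival values over d=0..3: [1, 5, 3, 4]
Each d has probability 1/4, so the pmf of τ is: f(1) = 1/4, f(3) = 1/4, f(4) = 1/4, f(5) = 1/4
Let p_n(j) = P(N_n = j), with p_0 = [1]. Condition on τ_1: p_n(0) = P(τ > n), and for j >= 1, p_n(j) = Σ_{k<=n} f(k)·p_{n−k}(j−1)
p_1 = [3/4, 1/4]  (j = 0..1)
p_2 = [3/4, 3/16, 1/16]  (j = 0..2)
p_3 = [1/2, 7/16, 3/64, 1/64]  (j = 0..3)
p_4 = [1/4, 9/16, 11/64, 3/256, 1/256]  (j = 0..4)
p_5 = [0, 11/16, 1/4, 15/256, 3/1024, 1/1024]  (j = 0..5)
p_6 = [0, 1/2, 25/64, 23/256, 19/1024, 3/4096, 1/4096]  (j = 0..6)
E[N_6] = Σ j·p_6(j) = 6677/4096;  E[N_6²] = Σ j²·p_6(j) = 13087/4096
Var[N_6] = 13087/4096 − (6677/4096)² = 9022023/16777216


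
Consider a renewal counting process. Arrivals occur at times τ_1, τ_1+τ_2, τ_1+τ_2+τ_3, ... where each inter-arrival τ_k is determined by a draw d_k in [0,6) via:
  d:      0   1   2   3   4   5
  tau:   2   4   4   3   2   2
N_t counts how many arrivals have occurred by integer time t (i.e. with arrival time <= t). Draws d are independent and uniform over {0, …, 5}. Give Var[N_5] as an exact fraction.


Inter-arrival values over d=0..5: [2, 4, 4, 3, 2, 2]
Each d has probability 1/6, so the pmf of τ is: f(2) = 1/2, f(3) = 1/6, f(4) = 1/3
Let p_n(j) = P(N_n = j), with p_0 = [1]. Condition on τ_1: p_n(0) = P(τ > n), and for j >= 1, p_n(j) = Σ_{k<=n} f(k)·p_{n−k}(j−1)
p_1 = [1]  (j = 0)
p_2 = [1/2, 1/2]  (j = 0..1)
p_3 = [1/3, 2/3]  (j = 0..1)
p_4 = [0, 3/4, 1/4]  (j = 0..2)
p_5 = [0, 7/12, 5/12]  (j = 0..2)
E[N_5] = Σ j·p_5(j) = 17/12;  E[N_5²] = Σ j²·p_5(j) = 9/4
Var[N_5] = 9/4 − (17/12)² = 35/144

35/144


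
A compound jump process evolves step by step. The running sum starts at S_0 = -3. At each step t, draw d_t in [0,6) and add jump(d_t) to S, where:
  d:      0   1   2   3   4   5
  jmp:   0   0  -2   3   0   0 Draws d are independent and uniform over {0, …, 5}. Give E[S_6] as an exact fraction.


-2

Outcome values over d=0..5: [0, 0, -2, 3, 0, 0]
Σy = 1, Σy² = 13, M = 6
μ = 1/6 = 1/6,  σ² = 13/6 − (1/6)² = 77/36
E[S_6] = -3 + 6·(1/6) = -2


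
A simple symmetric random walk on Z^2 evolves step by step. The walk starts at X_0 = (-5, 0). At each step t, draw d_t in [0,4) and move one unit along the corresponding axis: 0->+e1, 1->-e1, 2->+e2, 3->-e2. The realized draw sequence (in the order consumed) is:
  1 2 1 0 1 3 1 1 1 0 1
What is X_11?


(-10, 0)

t=0: X=(-5, 0), d=1 → -e1, X_1=(-6, 0)
t=1: X=(-6, 0), d=2 → +e2, X_2=(-6, 1)
t=2: X=(-6, 1), d=1 → -e1, X_3=(-7, 1)
t=3: X=(-7, 1), d=0 → +e1, X_4=(-6, 1)
t=4: X=(-6, 1), d=1 → -e1, X_5=(-7, 1)
t=5: X=(-7, 1), d=3 → -e2, X_6=(-7, 0)
t=6: X=(-7, 0), d=1 → -e1, X_7=(-8, 0)
t=7: X=(-8, 0), d=1 → -e1, X_8=(-9, 0)
t=8: X=(-9, 0), d=1 → -e1, X_9=(-10, 0)
t=9: X=(-10, 0), d=0 → +e1, X_10=(-9, 0)
t=10: X=(-9, 0), d=1 → -e1, X_11=(-10, 0)


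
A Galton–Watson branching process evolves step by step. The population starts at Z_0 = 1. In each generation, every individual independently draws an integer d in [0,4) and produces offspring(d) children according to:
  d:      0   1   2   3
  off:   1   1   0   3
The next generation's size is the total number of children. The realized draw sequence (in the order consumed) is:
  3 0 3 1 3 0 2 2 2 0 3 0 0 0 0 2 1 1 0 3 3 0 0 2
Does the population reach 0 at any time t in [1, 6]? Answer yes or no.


gen 0: Z_0=1, draws=[3], offspring=[3], Z_1=3
gen 1: Z_1=3, draws=[0, 3, 1], offspring=[1, 3, 1], Z_2=5
gen 2: Z_2=5, draws=[3, 0, 2, 2, 2], offspring=[3, 1, 0, 0, 0], Z_3=4
gen 3: Z_3=4, draws=[0, 3, 0, 0], offspring=[1, 3, 1, 1], Z_4=6
gen 4: Z_4=6, draws=[0, 0, 2, 1, 1, 0], offspring=[1, 1, 0, 1, 1, 1], Z_5=5
gen 5: Z_5=5, draws=[3, 3, 0, 0, 2], offspring=[3, 3, 1, 1, 0], Z_6=8

no


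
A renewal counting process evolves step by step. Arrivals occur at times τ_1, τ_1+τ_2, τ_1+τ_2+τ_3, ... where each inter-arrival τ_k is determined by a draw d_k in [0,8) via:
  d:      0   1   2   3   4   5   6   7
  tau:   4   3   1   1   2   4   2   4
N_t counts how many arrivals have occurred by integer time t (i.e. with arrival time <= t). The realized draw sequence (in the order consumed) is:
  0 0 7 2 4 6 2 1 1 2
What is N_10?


2

draw d_1=0: τ_1=4, arrival time A_1=4
draw d_2=0: τ_2=4, arrival time A_2=8
draw d_3=7: τ_3=4, arrival time A_3=12
draw d_4=2: τ_4=1, arrival time A_4=13
draw d_5=4: τ_5=2, arrival time A_5=15
draw d_6=6: τ_6=2, arrival time A_6=17
draw d_7=2: τ_7=1, arrival time A_7=18
draw d_8=1: τ_8=3, arrival time A_8=21
draw d_9=1: τ_9=3, arrival time A_9=24
draw d_10=2: τ_10=1, arrival time A_10=25
N_t over t=0..10: 0:0 1:0 2:0 3:0 4:1 5:1 6:1 7:1 8:2 9:2 10:2


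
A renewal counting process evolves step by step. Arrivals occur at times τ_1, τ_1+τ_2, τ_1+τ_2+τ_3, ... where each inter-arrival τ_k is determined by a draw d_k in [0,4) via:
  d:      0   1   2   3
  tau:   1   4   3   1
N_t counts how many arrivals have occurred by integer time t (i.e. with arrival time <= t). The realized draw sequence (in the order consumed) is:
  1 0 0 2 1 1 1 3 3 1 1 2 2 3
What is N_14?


draw d_1=1: τ_1=4, arrival time A_1=4
draw d_2=0: τ_2=1, arrival time A_2=5
draw d_3=0: τ_3=1, arrival time A_3=6
draw d_4=2: τ_4=3, arrival time A_4=9
draw d_5=1: τ_5=4, arrival time A_5=13
draw d_6=1: τ_6=4, arrival time A_6=17
draw d_7=1: τ_7=4, arrival time A_7=21
draw d_8=3: τ_8=1, arrival time A_8=22
draw d_9=3: τ_9=1, arrival time A_9=23
draw d_10=1: τ_10=4, arrival time A_10=27
draw d_11=1: τ_11=4, arrival time A_11=31
draw d_12=2: τ_12=3, arrival time A_12=34
draw d_13=2: τ_13=3, arrival time A_13=37
draw d_14=3: τ_14=1, arrival time A_14=38
N_t over t=0..14: 0:0 1:0 2:0 3:0 4:1 5:2 6:3 7:3 8:3 9:4 10:4 11:4 12:4 13:5 14:5

5


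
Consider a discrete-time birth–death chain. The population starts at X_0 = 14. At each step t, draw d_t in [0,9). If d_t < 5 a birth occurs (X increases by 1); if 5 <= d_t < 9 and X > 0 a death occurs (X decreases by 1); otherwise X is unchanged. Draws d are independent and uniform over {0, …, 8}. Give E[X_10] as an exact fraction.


X can drop by at most 1 per step and X_0 = 14 > T = 10, so X_t >= 14 − t >= 4 > 0 for every t <= 10: the floor at 0 (the 'and X > 0' condition) never binds. Hence X_10 = X_0 + Σ_{t<10} Y_t with i.i.d. increments Y_t = y(d_t) ∈ {+1, −1, 0}.
Outcome values over d=0..8: [1, 1, 1, 1, 1, -1, -1, -1, -1]
Σy = 1, Σy² = 9, M = 9
μ = 1/9 = 1/9,  σ² = 9/9 − (1/9)² = 80/81
E[X_10] = 14 + 10·(1/9) = 136/9

136/9


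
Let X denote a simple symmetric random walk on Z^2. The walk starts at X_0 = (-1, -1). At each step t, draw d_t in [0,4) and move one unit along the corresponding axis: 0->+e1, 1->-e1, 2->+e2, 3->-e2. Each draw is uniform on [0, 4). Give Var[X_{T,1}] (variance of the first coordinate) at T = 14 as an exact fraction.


Outcome values over d=0..3: [1, -1, 0, 0]
Σy = 0, Σy² = 2, M = 4
μ = 0/4 = 0,  σ² = 2/4 − (0)² = 1/2
Independent increments: Var[X_14] = 14·σ² = 14·(1/2) = 7

7


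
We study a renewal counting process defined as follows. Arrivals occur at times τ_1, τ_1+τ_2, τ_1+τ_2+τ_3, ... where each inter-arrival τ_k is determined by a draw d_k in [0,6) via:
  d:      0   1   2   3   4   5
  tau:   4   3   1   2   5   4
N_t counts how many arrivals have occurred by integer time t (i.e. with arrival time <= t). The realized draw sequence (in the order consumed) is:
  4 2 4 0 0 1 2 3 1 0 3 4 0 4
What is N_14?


draw d_1=4: τ_1=5, arrival time A_1=5
draw d_2=2: τ_2=1, arrival time A_2=6
draw d_3=4: τ_3=5, arrival time A_3=11
draw d_4=0: τ_4=4, arrival time A_4=15
draw d_5=0: τ_5=4, arrival time A_5=19
draw d_6=1: τ_6=3, arrival time A_6=22
draw d_7=2: τ_7=1, arrival time A_7=23
draw d_8=3: τ_8=2, arrival time A_8=25
draw d_9=1: τ_9=3, arrival time A_9=28
draw d_10=0: τ_10=4, arrival time A_10=32
draw d_11=3: τ_11=2, arrival time A_11=34
draw d_12=4: τ_12=5, arrival time A_12=39
draw d_13=0: τ_13=4, arrival time A_13=43
draw d_14=4: τ_14=5, arrival time A_14=48
N_t over t=0..14: 0:0 1:0 2:0 3:0 4:0 5:1 6:2 7:2 8:2 9:2 10:2 11:3 12:3 13:3 14:3

3


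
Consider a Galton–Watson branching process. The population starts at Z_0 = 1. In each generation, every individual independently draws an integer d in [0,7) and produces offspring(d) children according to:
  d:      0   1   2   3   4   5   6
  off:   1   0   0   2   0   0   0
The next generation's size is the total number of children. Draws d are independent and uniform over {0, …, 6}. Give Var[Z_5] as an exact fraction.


8720946/282475249

Outcome values over d=0..6: [1, 0, 0, 2, 0, 0, 0]
Σy = 3, Σy² = 5, M = 7
μ = 3/7 = 3/7,  σ² = 5/7 − (3/7)² = 26/49
V_0 = 0, E_0 = 1
V_1 = 26/49·E_0 + (3/7)²·V_0 = 26/49;  E_1 = 3/7
V_2 = 26/49·E_1 + (3/7)²·V_1 = 780/2401;  E_2 = 9/49
V_3 = 26/49·E_2 + (3/7)²·V_2 = 18486/117649;  E_3 = 27/343
V_4 = 26/49·E_3 + (3/7)²·V_3 = 407160/5764801;  E_4 = 81/2401
V_5 = 26/49·E_4 + (3/7)²·V_4 = 8720946/282475249;  E_5 = 243/16807


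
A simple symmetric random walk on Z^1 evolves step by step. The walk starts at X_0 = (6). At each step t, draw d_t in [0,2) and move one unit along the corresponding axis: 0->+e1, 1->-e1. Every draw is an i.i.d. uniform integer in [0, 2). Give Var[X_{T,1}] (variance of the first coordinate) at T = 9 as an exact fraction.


9

Outcome values over d=0..1: [1, -1]
Σy = 0, Σy² = 2, M = 2
μ = 0/2 = 0,  σ² = 2/2 − (0)² = 1
Independent increments: Var[X_9] = 9·σ² = 9·(1) = 9


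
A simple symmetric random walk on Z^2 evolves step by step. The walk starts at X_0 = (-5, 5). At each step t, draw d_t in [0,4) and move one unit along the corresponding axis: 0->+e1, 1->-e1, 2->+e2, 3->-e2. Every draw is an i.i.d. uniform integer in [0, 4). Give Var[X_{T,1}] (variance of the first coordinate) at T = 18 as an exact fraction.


Outcome values over d=0..3: [1, -1, 0, 0]
Σy = 0, Σy² = 2, M = 4
μ = 0/4 = 0,  σ² = 2/4 − (0)² = 1/2
Independent increments: Var[X_18] = 18·σ² = 18·(1/2) = 9

9


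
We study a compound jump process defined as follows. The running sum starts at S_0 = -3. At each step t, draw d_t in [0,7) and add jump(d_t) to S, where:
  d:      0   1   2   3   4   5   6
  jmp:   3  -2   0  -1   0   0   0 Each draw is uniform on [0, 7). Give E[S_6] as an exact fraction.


Outcome values over d=0..6: [3, -2, 0, -1, 0, 0, 0]
Σy = 0, Σy² = 14, M = 7
μ = 0/7 = 0,  σ² = 14/7 − (0)² = 2
E[S_6] = -3 + 6·(0) = -3

-3


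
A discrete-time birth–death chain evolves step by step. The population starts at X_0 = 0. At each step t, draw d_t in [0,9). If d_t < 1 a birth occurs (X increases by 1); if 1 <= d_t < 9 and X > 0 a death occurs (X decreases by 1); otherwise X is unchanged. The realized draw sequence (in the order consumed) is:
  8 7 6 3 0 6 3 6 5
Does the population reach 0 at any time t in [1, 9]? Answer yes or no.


t=0: X=0, d=8 → hold, X_1=0
t=1: X=0, d=7 → hold, X_2=0
t=2: X=0, d=6 → hold, X_3=0
t=3: X=0, d=3 → hold, X_4=0
t=4: X=0, d=0 → birth, X_5=1
t=5: X=1, d=6 → death, X_6=0
t=6: X=0, d=3 → hold, X_7=0
t=7: X=0, d=6 → hold, X_8=0
t=8: X=0, d=5 → hold, X_9=0

yes


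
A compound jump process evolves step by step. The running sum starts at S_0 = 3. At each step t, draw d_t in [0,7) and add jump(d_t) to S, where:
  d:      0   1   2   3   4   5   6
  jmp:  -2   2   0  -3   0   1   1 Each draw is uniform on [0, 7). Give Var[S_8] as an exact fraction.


Outcome values over d=0..6: [-2, 2, 0, -3, 0, 1, 1]
Σy = -1, Σy² = 19, M = 7
μ = -1/7 = -1/7,  σ² = 19/7 − (-1/7)² = 132/49
Independent increments: Var[S_8] = 8·σ² = 8·(132/49) = 1056/49

1056/49


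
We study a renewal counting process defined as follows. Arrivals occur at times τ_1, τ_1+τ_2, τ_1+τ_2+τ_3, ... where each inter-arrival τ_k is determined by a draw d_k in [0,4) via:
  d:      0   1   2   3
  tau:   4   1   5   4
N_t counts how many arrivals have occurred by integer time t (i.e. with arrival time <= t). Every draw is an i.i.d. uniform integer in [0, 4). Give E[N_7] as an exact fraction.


26709/16384

Inter-arrival values over d=0..3: [4, 1, 5, 4]
Each d has probability 1/4, so the pmf of τ is: f(1) = 1/4, f(4) = 1/2, f(5) = 1/4
Renewal equation for m(n) = E[N_n]: condition on τ_1 = k (if k <= n, one arrival plus a fresh copy on the remaining n−k steps): m(n) = F(n) + Σ_{k<=n} f(k)·m(n−k), where F(n) = P(τ <= n) and m(0) = 0
m(1) = F(1) = 1/4
m(2) = F(2) + f(1)·m(1) = 1/4 + 1/4·1/4 = 5/16
m(3) = F(3) + f(1)·m(2) = 1/4 + 1/4·5/16 = 21/64
m(4) = F(4) + f(1)·m(3) = 3/4 + 1/4·21/64 = 213/256
m(5) = F(5) + f(1)·m(4) + f(4)·m(1) = 1 + 1/4·213/256 + 1/2·1/4 = 1365/1024
m(6) = F(6) + f(1)·m(5) + f(4)·m(2) + f(5)·m(1) = 1 + 1/4·1365/1024 + 1/2·5/16 + 1/4·1/4 = 6357/4096
m(7) = F(7) + f(1)·m(6) + f(4)·m(3) + f(5)·m(2) = 1 + 1/4·6357/4096 + 1/2·21/64 + 1/4·5/16 = 26709/16384
E[N_7] = m(7) = 26709/16384


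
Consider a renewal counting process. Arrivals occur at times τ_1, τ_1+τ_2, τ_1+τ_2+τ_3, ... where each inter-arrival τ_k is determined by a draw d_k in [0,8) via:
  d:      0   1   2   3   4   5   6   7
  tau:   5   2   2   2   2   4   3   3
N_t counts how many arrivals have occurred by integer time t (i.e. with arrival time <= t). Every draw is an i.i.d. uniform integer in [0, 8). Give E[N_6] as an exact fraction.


Inter-arrival values over d=0..7: [5, 2, 2, 2, 2, 4, 3, 3]
Each d has probability 1/8, so the pmf of τ is: f(2) = 1/2, f(3) = 1/4, f(4) = 1/8, f(5) = 1/8
Renewal equation for m(n) = E[N_n]: condition on τ_1 = k (if k <= n, one arrival plus a fresh copy on the remaining n−k steps): m(n) = F(n) + Σ_{k<=n} f(k)·m(n−k), where F(n) = P(τ <= n) and m(0) = 0
m(1) = F(1) = 0
m(2) = F(2) = 1/2
m(3) = F(3) = 3/4
m(4) = F(4) + f(2)·m(2) = 7/8 + 1/2·1/2 = 9/8
m(5) = F(5) + f(2)·m(3) + f(3)·m(2) = 1 + 1/2·3/4 + 1/4·1/2 = 3/2
m(6) = F(6) + f(2)·m(4) + f(3)·m(3) + f(4)·m(2) = 1 + 1/2·9/8 + 1/4·3/4 + 1/8·1/2 = 29/16
E[N_6] = m(6) = 29/16

29/16


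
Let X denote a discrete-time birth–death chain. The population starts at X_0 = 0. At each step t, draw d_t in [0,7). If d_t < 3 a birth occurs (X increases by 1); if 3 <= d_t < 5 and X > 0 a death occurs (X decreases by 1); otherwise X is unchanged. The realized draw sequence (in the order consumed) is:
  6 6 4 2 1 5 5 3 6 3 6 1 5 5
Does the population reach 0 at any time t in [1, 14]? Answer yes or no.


t=0: X=0, d=6 → hold, X_1=0
t=1: X=0, d=6 → hold, X_2=0
t=2: X=0, d=4 → hold, X_3=0
t=3: X=0, d=2 → birth, X_4=1
t=4: X=1, d=1 → birth, X_5=2
t=5: X=2, d=5 → hold, X_6=2
t=6: X=2, d=5 → hold, X_7=2
t=7: X=2, d=3 → death, X_8=1
t=8: X=1, d=6 → hold, X_9=1
t=9: X=1, d=3 → death, X_10=0
t=10: X=0, d=6 → hold, X_11=0
t=11: X=0, d=1 → birth, X_12=1
t=12: X=1, d=5 → hold, X_13=1
t=13: X=1, d=5 → hold, X_14=1

yes


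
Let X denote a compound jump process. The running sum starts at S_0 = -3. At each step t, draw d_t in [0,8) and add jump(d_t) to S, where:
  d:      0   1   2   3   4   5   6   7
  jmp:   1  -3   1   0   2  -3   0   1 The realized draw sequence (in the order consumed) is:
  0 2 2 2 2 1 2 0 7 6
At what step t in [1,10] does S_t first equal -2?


t=0: S=-3, d=0, jump=1, S_1=-2
t=1: S=-2, d=2, jump=1, S_2=-1
t=2: S=-1, d=2, jump=1, S_3=0
t=3: S=0, d=2, jump=1, S_4=1
t=4: S=1, d=2, jump=1, S_5=2
t=5: S=2, d=1, jump=-3, S_6=-1
t=6: S=-1, d=2, jump=1, S_7=0
t=7: S=0, d=0, jump=1, S_8=1
t=8: S=1, d=7, jump=1, S_9=2
t=9: S=2, d=6, jump=0, S_10=2

1


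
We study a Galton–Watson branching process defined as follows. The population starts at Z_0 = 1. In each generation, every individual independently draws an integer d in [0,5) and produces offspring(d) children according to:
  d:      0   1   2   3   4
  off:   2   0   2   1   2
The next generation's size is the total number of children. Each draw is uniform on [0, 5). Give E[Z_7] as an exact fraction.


823543/78125

Outcome values over d=0..4: [2, 0, 2, 1, 2]
Σy = 7, Σy² = 13, M = 5
μ = 7/5 = 7/5,  σ² = 13/5 − (7/5)² = 16/25
E[Z_0] = 1
E[Z_1] = 7/5·E[Z_0] = 7/5
E[Z_2] = 7/5·E[Z_1] = 49/25
E[Z_3] = 7/5·E[Z_2] = 343/125
E[Z_4] = 7/5·E[Z_3] = 2401/625
E[Z_5] = 7/5·E[Z_4] = 16807/3125
E[Z_6] = 7/5·E[Z_5] = 117649/15625
E[Z_7] = 7/5·E[Z_6] = 823543/78125


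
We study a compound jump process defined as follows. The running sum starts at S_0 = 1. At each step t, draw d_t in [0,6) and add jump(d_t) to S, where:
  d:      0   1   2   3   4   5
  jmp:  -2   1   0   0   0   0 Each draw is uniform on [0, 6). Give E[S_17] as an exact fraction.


Outcome values over d=0..5: [-2, 1, 0, 0, 0, 0]
Σy = -1, Σy² = 5, M = 6
μ = -1/6 = -1/6,  σ² = 5/6 − (-1/6)² = 29/36
E[S_17] = 1 + 17·(-1/6) = -11/6

-11/6


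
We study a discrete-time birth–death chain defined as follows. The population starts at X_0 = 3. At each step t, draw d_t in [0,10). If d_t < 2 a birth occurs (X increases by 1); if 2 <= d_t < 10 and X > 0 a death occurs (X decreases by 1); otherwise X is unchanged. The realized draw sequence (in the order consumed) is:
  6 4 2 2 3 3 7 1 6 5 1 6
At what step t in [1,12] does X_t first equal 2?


1

t=0: X=3, d=6 → death, X_1=2
t=1: X=2, d=4 → death, X_2=1
t=2: X=1, d=2 → death, X_3=0
t=3: X=0, d=2 → hold, X_4=0
t=4: X=0, d=3 → hold, X_5=0
t=5: X=0, d=3 → hold, X_6=0
t=6: X=0, d=7 → hold, X_7=0
t=7: X=0, d=1 → birth, X_8=1
t=8: X=1, d=6 → death, X_9=0
t=9: X=0, d=5 → hold, X_10=0
t=10: X=0, d=1 → birth, X_11=1
t=11: X=1, d=6 → death, X_12=0


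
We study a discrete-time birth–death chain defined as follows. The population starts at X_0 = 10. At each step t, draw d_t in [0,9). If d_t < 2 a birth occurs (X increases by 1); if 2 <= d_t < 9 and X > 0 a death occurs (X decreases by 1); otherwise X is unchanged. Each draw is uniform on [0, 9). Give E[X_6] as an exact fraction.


X can drop by at most 1 per step and X_0 = 10 > T = 6, so X_t >= 10 − t >= 4 > 0 for every t <= 6: the floor at 0 (the 'and X > 0' condition) never binds. Hence X_6 = X_0 + Σ_{t<6} Y_t with i.i.d. increments Y_t = y(d_t) ∈ {+1, −1, 0}.
Outcome values over d=0..8: [1, 1, -1, -1, -1, -1, -1, -1, -1]
Σy = -5, Σy² = 9, M = 9
μ = -5/9 = -5/9,  σ² = 9/9 − (-5/9)² = 56/81
E[X_6] = 10 + 6·(-5/9) = 20/3

20/3


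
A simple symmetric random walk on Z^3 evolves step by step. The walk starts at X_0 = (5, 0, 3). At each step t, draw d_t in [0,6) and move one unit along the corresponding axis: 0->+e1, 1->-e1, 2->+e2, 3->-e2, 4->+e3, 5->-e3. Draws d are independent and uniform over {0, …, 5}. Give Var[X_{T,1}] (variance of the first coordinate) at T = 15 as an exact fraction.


Outcome values over d=0..5: [1, -1, 0, 0, 0, 0]
Σy = 0, Σy² = 2, M = 6
μ = 0/6 = 0,  σ² = 2/6 − (0)² = 1/3
Independent increments: Var[X_15] = 15·σ² = 15·(1/3) = 5

5


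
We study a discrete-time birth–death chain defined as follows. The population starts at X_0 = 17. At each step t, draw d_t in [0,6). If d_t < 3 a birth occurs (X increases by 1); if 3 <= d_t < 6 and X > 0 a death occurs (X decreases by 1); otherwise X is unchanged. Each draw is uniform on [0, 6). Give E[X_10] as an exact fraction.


X can drop by at most 1 per step and X_0 = 17 > T = 10, so X_t >= 17 − t >= 7 > 0 for every t <= 10: the floor at 0 (the 'and X > 0' condition) never binds. Hence X_10 = X_0 + Σ_{t<10} Y_t with i.i.d. increments Y_t = y(d_t) ∈ {+1, −1, 0}.
Outcome values over d=0..5: [1, 1, 1, -1, -1, -1]
Σy = 0, Σy² = 6, M = 6
μ = 0/6 = 0,  σ² = 6/6 − (0)² = 1
E[X_10] = 17 + 10·(0) = 17

17


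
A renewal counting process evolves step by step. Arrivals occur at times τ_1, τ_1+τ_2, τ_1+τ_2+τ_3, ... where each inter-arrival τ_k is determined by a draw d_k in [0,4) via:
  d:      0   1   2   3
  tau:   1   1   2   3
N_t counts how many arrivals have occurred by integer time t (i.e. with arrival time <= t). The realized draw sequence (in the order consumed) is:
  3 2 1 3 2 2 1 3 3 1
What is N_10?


draw d_1=3: τ_1=3, arrival time A_1=3
draw d_2=2: τ_2=2, arrival time A_2=5
draw d_3=1: τ_3=1, arrival time A_3=6
draw d_4=3: τ_4=3, arrival time A_4=9
draw d_5=2: τ_5=2, arrival time A_5=11
draw d_6=2: τ_6=2, arrival time A_6=13
draw d_7=1: τ_7=1, arrival time A_7=14
draw d_8=3: τ_8=3, arrival time A_8=17
draw d_9=3: τ_9=3, arrival time A_9=20
draw d_10=1: τ_10=1, arrival time A_10=21
N_t over t=0..10: 0:0 1:0 2:0 3:1 4:1 5:2 6:3 7:3 8:3 9:4 10:4

4


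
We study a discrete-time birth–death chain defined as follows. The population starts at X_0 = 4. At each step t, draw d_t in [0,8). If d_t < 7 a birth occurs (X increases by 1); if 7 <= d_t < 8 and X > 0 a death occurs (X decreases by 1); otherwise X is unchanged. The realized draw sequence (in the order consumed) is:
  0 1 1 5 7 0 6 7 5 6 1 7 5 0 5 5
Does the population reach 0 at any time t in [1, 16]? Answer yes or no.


no

t=0: X=4, d=0 → birth, X_1=5
t=1: X=5, d=1 → birth, X_2=6
t=2: X=6, d=1 → birth, X_3=7
t=3: X=7, d=5 → birth, X_4=8
t=4: X=8, d=7 → death, X_5=7
t=5: X=7, d=0 → birth, X_6=8
t=6: X=8, d=6 → birth, X_7=9
t=7: X=9, d=7 → death, X_8=8
t=8: X=8, d=5 → birth, X_9=9
t=9: X=9, d=6 → birth, X_10=10
t=10: X=10, d=1 → birth, X_11=11
t=11: X=11, d=7 → death, X_12=10
t=12: X=10, d=5 → birth, X_13=11
t=13: X=11, d=0 → birth, X_14=12
t=14: X=12, d=5 → birth, X_15=13
t=15: X=13, d=5 → birth, X_16=14


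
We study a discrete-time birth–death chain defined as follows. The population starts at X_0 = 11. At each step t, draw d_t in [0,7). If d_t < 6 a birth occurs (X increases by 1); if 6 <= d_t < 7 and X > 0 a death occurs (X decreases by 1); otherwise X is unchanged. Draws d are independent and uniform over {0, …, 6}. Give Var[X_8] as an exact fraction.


X can drop by at most 1 per step and X_0 = 11 > T = 8, so X_t >= 11 − t >= 3 > 0 for every t <= 8: the floor at 0 (the 'and X > 0' condition) never binds. Hence X_8 = X_0 + Σ_{t<8} Y_t with i.i.d. increments Y_t = y(d_t) ∈ {+1, −1, 0}.
Outcome values over d=0..6: [1, 1, 1, 1, 1, 1, -1]
Σy = 5, Σy² = 7, M = 7
μ = 5/7 = 5/7,  σ² = 7/7 − (5/7)² = 24/49
Independent increments: Var[X_8] = 8·σ² = 8·(24/49) = 192/49

192/49


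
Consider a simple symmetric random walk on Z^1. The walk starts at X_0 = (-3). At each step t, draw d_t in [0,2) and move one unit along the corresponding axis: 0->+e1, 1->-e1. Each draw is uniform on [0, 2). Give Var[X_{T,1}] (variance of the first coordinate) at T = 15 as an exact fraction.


15

Outcome values over d=0..1: [1, -1]
Σy = 0, Σy² = 2, M = 2
μ = 0/2 = 0,  σ² = 2/2 − (0)² = 1
Independent increments: Var[X_15] = 15·σ² = 15·(1) = 15


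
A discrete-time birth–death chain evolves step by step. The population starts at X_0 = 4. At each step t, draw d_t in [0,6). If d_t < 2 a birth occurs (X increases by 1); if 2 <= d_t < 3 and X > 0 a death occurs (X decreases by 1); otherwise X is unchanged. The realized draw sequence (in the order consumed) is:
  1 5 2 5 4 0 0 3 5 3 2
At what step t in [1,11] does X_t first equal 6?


t=0: X=4, d=1 → birth, X_1=5
t=1: X=5, d=5 → hold, X_2=5
t=2: X=5, d=2 → death, X_3=4
t=3: X=4, d=5 → hold, X_4=4
t=4: X=4, d=4 → hold, X_5=4
t=5: X=4, d=0 → birth, X_6=5
t=6: X=5, d=0 → birth, X_7=6
t=7: X=6, d=3 → hold, X_8=6
t=8: X=6, d=5 → hold, X_9=6
t=9: X=6, d=3 → hold, X_10=6
t=10: X=6, d=2 → death, X_11=5

7


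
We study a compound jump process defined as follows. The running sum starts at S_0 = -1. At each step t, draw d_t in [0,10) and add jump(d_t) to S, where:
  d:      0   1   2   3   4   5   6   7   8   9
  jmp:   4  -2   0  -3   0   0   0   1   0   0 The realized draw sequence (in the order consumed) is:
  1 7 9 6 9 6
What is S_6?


-2

t=0: S=-1, d=1, jump=-2, S_1=-3
t=1: S=-3, d=7, jump=1, S_2=-2
t=2: S=-2, d=9, jump=0, S_3=-2
t=3: S=-2, d=6, jump=0, S_4=-2
t=4: S=-2, d=9, jump=0, S_5=-2
t=5: S=-2, d=6, jump=0, S_6=-2


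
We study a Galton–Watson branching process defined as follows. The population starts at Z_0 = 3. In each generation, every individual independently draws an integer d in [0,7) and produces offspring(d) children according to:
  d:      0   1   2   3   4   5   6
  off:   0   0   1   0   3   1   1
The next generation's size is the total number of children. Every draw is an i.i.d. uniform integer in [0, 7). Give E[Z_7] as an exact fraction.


839808/823543

Outcome values over d=0..6: [0, 0, 1, 0, 3, 1, 1]
Σy = 6, Σy² = 12, M = 7
μ = 6/7 = 6/7,  σ² = 12/7 − (6/7)² = 48/49
E[Z_0] = 3
E[Z_1] = 6/7·E[Z_0] = 18/7
E[Z_2] = 6/7·E[Z_1] = 108/49
E[Z_3] = 6/7·E[Z_2] = 648/343
E[Z_4] = 6/7·E[Z_3] = 3888/2401
E[Z_5] = 6/7·E[Z_4] = 23328/16807
E[Z_6] = 6/7·E[Z_5] = 139968/117649
E[Z_7] = 6/7·E[Z_6] = 839808/823543


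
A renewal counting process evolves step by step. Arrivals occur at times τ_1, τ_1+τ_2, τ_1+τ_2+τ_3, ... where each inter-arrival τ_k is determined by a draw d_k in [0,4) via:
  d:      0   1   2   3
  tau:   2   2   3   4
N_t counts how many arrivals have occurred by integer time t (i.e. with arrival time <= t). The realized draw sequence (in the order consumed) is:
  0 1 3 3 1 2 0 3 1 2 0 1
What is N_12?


4

draw d_1=0: τ_1=2, arrival time A_1=2
draw d_2=1: τ_2=2, arrival time A_2=4
draw d_3=3: τ_3=4, arrival time A_3=8
draw d_4=3: τ_4=4, arrival time A_4=12
draw d_5=1: τ_5=2, arrival time A_5=14
draw d_6=2: τ_6=3, arrival time A_6=17
draw d_7=0: τ_7=2, arrival time A_7=19
draw d_8=3: τ_8=4, arrival time A_8=23
draw d_9=1: τ_9=2, arrival time A_9=25
draw d_10=2: τ_10=3, arrival time A_10=28
draw d_11=0: τ_11=2, arrival time A_11=30
draw d_12=1: τ_12=2, arrival time A_12=32
N_t over t=0..12: 0:0 1:0 2:1 3:1 4:2 5:2 6:2 7:2 8:3 9:3 10:3 11:3 12:4


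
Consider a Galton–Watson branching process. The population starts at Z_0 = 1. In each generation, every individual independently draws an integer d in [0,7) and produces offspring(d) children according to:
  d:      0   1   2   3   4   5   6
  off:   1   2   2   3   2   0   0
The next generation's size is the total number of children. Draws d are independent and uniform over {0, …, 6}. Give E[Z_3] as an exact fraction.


Outcome values over d=0..6: [1, 2, 2, 3, 2, 0, 0]
Σy = 10, Σy² = 22, M = 7
μ = 10/7 = 10/7,  σ² = 22/7 − (10/7)² = 54/49
E[Z_0] = 1
E[Z_1] = 10/7·E[Z_0] = 10/7
E[Z_2] = 10/7·E[Z_1] = 100/49
E[Z_3] = 10/7·E[Z_2] = 1000/343

1000/343


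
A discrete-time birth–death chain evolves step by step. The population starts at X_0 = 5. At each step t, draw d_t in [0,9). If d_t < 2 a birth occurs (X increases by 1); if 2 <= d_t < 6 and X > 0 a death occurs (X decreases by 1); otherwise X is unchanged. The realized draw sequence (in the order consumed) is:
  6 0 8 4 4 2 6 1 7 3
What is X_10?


t=0: X=5, d=6 → hold, X_1=5
t=1: X=5, d=0 → birth, X_2=6
t=2: X=6, d=8 → hold, X_3=6
t=3: X=6, d=4 → death, X_4=5
t=4: X=5, d=4 → death, X_5=4
t=5: X=4, d=2 → death, X_6=3
t=6: X=3, d=6 → hold, X_7=3
t=7: X=3, d=1 → birth, X_8=4
t=8: X=4, d=7 → hold, X_9=4
t=9: X=4, d=3 → death, X_10=3

3


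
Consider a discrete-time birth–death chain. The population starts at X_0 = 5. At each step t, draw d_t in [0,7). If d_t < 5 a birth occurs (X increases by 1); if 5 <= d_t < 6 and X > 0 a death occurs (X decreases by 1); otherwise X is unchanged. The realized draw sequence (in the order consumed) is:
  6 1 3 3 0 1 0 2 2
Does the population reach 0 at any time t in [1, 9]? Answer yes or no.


no

t=0: X=5, d=6 → hold, X_1=5
t=1: X=5, d=1 → birth, X_2=6
t=2: X=6, d=3 → birth, X_3=7
t=3: X=7, d=3 → birth, X_4=8
t=4: X=8, d=0 → birth, X_5=9
t=5: X=9, d=1 → birth, X_6=10
t=6: X=10, d=0 → birth, X_7=11
t=7: X=11, d=2 → birth, X_8=12
t=8: X=12, d=2 → birth, X_9=13


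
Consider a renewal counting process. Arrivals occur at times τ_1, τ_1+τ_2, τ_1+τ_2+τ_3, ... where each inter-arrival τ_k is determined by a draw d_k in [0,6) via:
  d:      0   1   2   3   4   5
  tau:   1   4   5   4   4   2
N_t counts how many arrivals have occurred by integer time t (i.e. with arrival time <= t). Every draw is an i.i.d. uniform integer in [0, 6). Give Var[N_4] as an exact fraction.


564143/1679616

Inter-arrival values over d=0..5: [1, 4, 5, 4, 4, 2]
Each d has probability 1/6, so the pmf of τ is: f(1) = 1/6, f(2) = 1/6, f(4) = 1/2, f(5) = 1/6
Let p_n(j) = P(N_n = j), with p_0 = [1]. Condition on τ_1: p_n(0) = P(τ > n), and for j >= 1, p_n(j) = Σ_{k<=n} f(k)·p_{n−k}(j−1)
p_1 = [5/6, 1/6]  (j = 0..1)
p_2 = [2/3, 11/36, 1/36]  (j = 0..2)
p_3 = [2/3, 1/4, 17/216, 1/216]  (j = 0..3)
p_4 = [1/6, 13/18, 5/54, 23/1296, 1/1296]  (j = 0..4)
E[N_4] = Σ j·p_4(j) = 1249/1296;  E[N_4²] = Σ j²·p_4(j) = 1639/1296
Var[N_4] = 1639/1296 − (1249/1296)² = 564143/1679616


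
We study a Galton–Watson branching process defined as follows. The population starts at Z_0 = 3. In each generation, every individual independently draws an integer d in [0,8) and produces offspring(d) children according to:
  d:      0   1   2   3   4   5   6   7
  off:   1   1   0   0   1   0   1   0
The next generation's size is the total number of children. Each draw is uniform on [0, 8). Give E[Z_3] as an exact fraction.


Outcome values over d=0..7: [1, 1, 0, 0, 1, 0, 1, 0]
Σy = 4, Σy² = 4, M = 8
μ = 4/8 = 1/2,  σ² = 4/8 − (1/2)² = 1/4
E[Z_0] = 3
E[Z_1] = 1/2·E[Z_0] = 3/2
E[Z_2] = 1/2·E[Z_1] = 3/4
E[Z_3] = 1/2·E[Z_2] = 3/8

3/8


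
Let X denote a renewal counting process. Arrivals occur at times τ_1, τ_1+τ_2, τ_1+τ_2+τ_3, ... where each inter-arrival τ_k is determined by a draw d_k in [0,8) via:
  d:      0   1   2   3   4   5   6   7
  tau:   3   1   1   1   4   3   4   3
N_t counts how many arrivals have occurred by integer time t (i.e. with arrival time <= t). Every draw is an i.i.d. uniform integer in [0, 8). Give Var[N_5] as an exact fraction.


724466919/1073741824

Inter-arrival values over d=0..7: [3, 1, 1, 1, 4, 3, 4, 3]
Each d has probability 1/8, so the pmf of τ is: f(1) = 3/8, f(3) = 3/8, f(4) = 1/4
Let p_n(j) = P(N_n = j), with p_0 = [1]. Condition on τ_1: p_n(0) = P(τ > n), and for j >= 1, p_n(j) = Σ_{k<=n} f(k)·p_{n−k}(j−1)
p_1 = [5/8, 3/8]  (j = 0..1)
p_2 = [5/8, 15/64, 9/64]  (j = 0..2)
p_3 = [1/4, 39/64, 45/512, 27/512]  (j = 0..3)
p_4 = [0, 37/64, 189/512, 135/4096, 81/4096]  (j = 0..4)
p_5 = [0, 25/64, 51/128, 783/4096, 405/32768, 243/32768]  (j = 0..5)
E[N_5] = Σ j·p_5(j) = 60539/32768;  E[N_5²] = Σ j²·p_5(j) = 133955/32768
Var[N_5] = 133955/32768 − (60539/32768)² = 724466919/1073741824


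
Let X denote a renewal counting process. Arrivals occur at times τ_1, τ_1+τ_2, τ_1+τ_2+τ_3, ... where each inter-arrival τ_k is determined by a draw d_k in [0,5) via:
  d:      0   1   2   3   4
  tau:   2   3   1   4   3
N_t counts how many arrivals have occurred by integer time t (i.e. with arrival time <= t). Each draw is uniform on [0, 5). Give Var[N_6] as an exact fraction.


Inter-arrival values over d=0..4: [2, 3, 1, 4, 3]
Each d has probability 1/5, so the pmf of τ is: f(1) = 1/5, f(2) = 1/5, f(3) = 2/5, f(4) = 1/5
Let p_n(j) = P(N_n = j), with p_0 = [1]. Condition on τ_1: p_n(0) = P(τ > n), and for j >= 1, p_n(j) = Σ_{k<=n} f(k)·p_{n−k}(j−1)
p_1 = [4/5, 1/5]  (j = 0..1)
p_2 = [3/5, 9/25, 1/25]  (j = 0..2)
p_3 = [1/5, 17/25, 14/125, 1/125]  (j = 0..3)
p_4 = [0, 17/25, 36/125, 19/625, 1/625]  (j = 0..4)
p_5 = [0, 11/25, 57/125, 12/125, 24/3125, 1/3125]  (j = 0..5)
p_6 = [0, 1/5, 71/125, 126/625, 89/3125, 29/15625, 1/15625]  (j = 0..6)
E[N_6] = Σ j·p_6(j) = 32256/15625;  E[N_6²] = Σ j²·p_6(j) = 74856/15625
Var[N_6] = 74856/15625 − (32256/15625)² = 129175464/244140625

129175464/244140625


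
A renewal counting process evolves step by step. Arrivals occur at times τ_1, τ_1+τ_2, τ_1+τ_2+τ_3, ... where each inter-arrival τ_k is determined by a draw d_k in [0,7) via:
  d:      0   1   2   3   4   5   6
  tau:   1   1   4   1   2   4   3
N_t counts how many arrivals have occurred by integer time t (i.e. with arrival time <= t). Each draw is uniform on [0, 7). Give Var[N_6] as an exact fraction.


14675920328/13841287201

Inter-arrival values over d=0..6: [1, 1, 4, 1, 2, 4, 3]
Each d has probability 1/7, so the pmf of τ is: f(1) = 3/7, f(2) = 1/7, f(3) = 1/7, f(4) = 2/7
Let p_n(j) = P(N_n = j), with p_0 = [1]. Condition on τ_1: p_n(0) = P(τ > n), and for j >= 1, p_n(j) = Σ_{k<=n} f(k)·p_{n−k}(j−1)
p_1 = [4/7, 3/7]  (j = 0..1)
p_2 = [3/7, 19/49, 9/49]  (j = 0..2)
p_3 = [2/7, 20/49, 78/343, 27/343]  (j = 0..3)
p_4 = [0, 27/49, 100/343, 297/2401, 81/2401]  (j = 0..4)
p_5 = [0, 13/49, 162/343, 9/49, 1080/16807, 243/16807]  (j = 0..5)
p_6 = [0, 8/49, 124/343, 790/2401, 1809/16807, 3807/117649, 729/117649]  (j = 0..6)
E[N_6] = Σ j·p_6(j) = 294463/117649;  E[N_6²] = Σ j²·p_6(j) = 861753/117649
Var[N_6] = 861753/117649 − (294463/117649)² = 14675920328/13841287201


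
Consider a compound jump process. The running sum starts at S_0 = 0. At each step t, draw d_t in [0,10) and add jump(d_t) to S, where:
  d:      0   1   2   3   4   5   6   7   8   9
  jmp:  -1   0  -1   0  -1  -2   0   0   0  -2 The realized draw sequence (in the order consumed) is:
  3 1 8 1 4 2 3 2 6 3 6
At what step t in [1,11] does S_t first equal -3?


t=0: S=0, d=3, jump=0, S_1=0
t=1: S=0, d=1, jump=0, S_2=0
t=2: S=0, d=8, jump=0, S_3=0
t=3: S=0, d=1, jump=0, S_4=0
t=4: S=0, d=4, jump=-1, S_5=-1
t=5: S=-1, d=2, jump=-1, S_6=-2
t=6: S=-2, d=3, jump=0, S_7=-2
t=7: S=-2, d=2, jump=-1, S_8=-3
t=8: S=-3, d=6, jump=0, S_9=-3
t=9: S=-3, d=3, jump=0, S_10=-3
t=10: S=-3, d=6, jump=0, S_11=-3

8


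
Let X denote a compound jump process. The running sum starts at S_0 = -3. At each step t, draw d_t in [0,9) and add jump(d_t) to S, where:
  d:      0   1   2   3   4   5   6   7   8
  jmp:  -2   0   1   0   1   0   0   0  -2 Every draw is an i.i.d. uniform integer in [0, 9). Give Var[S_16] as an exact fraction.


Outcome values over d=0..8: [-2, 0, 1, 0, 1, 0, 0, 0, -2]
Σy = -2, Σy² = 10, M = 9
μ = -2/9 = -2/9,  σ² = 10/9 − (-2/9)² = 86/81
Independent increments: Var[S_16] = 16·σ² = 16·(86/81) = 1376/81

1376/81
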